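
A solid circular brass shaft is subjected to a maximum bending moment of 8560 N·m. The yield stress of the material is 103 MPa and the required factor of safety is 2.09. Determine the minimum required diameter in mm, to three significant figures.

σ_allow = 103/2.09 = 49.28 MPa.
For a solid circular section σ = 32M/(πd³), so d³ = 32M/(π σ_allow) = 32×8560000/(π×49.28) = 1.769×10^6 mm³.
d = 120.9 mm.

d = 121 mm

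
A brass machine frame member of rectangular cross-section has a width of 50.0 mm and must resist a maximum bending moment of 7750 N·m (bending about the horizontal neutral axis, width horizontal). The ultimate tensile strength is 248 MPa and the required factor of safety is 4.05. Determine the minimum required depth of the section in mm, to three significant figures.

σ_allow = 248/4.05 = 61.23 MPa.
For a rectangular section σ = 6M/(bh²), so h² = 6M/(b σ_allow) = 6×7750000/(50.0×61.23) = 15190 mm².
h = 123.2 mm.

h = 123 mm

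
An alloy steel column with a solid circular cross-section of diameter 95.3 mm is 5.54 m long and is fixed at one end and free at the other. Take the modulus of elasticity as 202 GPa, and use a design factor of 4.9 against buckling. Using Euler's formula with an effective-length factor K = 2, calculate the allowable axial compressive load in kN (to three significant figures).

I = πd⁴/64 = π×95.3⁴/64 = 4.049×10^6 mm⁴.
Effective length L_e = KL = 2×5.54 m = 11080 mm.
Euler critical load P_cr = π²EI/L_e² = π²×202000×4.049×10^6/11080² = 65750 N.
P_allow = P_cr/n = 65750/4.9 = 13420 N.

P_allow = 13.4 kN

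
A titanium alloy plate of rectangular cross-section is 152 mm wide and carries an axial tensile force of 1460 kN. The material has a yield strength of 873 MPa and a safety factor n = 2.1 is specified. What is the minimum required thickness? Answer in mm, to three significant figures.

σ_allow = 873/2.1 = 415.7 MPa.
Required area A = F/σ_allow = 1460000/415.7 = 3512 mm².
t = A/w = 3512/152 = 23.11 mm.

t = 23.1 mm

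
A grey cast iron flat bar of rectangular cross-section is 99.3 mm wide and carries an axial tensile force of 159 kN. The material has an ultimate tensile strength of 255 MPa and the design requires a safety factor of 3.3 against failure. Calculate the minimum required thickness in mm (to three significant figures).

t = 20.7 mm

σ_allow = 255/3.3 = 77.27 MPa.
Required area A = F/σ_allow = 159000/77.27 = 2058 mm².
t = A/w = 2058/99.3 = 20.72 mm.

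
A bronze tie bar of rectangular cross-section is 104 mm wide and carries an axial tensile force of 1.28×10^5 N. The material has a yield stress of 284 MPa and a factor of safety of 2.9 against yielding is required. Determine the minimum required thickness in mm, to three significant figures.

σ_allow = 284/2.9 = 97.93 MPa.
Required area A = F/σ_allow = 128000/97.93 = 1307 mm².
t = A/w = 1307/104 = 12.57 mm.

t = 12.6 mm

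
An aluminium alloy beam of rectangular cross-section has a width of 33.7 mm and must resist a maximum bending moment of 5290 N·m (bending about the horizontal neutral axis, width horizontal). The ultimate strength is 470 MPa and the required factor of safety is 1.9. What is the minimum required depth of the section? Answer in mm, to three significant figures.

σ_allow = 470/1.9 = 247.4 MPa.
For a rectangular section σ = 6M/(bh²), so h² = 6M/(b σ_allow) = 6×5290000/(33.7×247.4) = 3807 mm².
h = 61.70 mm.

h = 61.7 mm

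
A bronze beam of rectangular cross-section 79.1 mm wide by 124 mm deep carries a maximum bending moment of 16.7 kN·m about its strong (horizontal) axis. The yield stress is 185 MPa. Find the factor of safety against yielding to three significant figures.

Section modulus S = bh²/6 = 79.1×124²/6 = 202700 mm³.
σ = M/S = 1.6700×10^7/202700 = 82.38 MPa.
n = 185/82.38 = 2.246.

n = 2.25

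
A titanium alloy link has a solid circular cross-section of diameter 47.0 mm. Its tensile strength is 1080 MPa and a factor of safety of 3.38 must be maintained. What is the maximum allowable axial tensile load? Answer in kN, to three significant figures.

σ_allow = 1080/3.38 = 319.5 MPa.
A = πd²/4 = π×47.0²/4 = 1735 mm².
F_allow = σ_allow × A = 319.5×1735 = 554400 N.

F_allow = 554 kN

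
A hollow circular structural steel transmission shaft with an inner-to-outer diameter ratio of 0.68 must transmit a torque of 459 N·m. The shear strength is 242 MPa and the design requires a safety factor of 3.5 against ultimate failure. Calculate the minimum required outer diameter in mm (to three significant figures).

d_o = 35.0 mm

τ_allow = 242/3.5 = 69.14 MPa.
For a hollow shaft τ = 16T/[πd_o³(1−k⁴)] with k = 0.68, so 1−k⁴ = 0.7862.
d_o³ = 16T/[π τ_allow (1−k⁴)] = 16×459000/(π×69.14×0.7862) = 43000 mm³.
d_o = 35.04 mm.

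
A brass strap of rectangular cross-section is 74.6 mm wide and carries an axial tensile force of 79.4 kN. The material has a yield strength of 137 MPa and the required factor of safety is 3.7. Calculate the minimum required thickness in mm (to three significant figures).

t = 28.7 mm

σ_allow = 137/3.7 = 37.03 MPa.
Required area A = F/σ_allow = 79400/37.03 = 2144 mm².
t = A/w = 2144/74.6 = 28.75 mm.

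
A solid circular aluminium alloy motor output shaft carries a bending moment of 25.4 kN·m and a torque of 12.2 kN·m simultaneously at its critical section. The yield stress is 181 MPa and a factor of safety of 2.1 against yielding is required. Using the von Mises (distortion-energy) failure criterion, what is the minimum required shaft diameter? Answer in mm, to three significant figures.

σ_allow = σ_y/n = 181/2.1 = 86.19 MPa.
For a solid shaft σ_b = 32M/(πd³) and τ = 16T/(πd³), so the von Mises stress is σ' = (16/πd³)·√(4M²+3T²).
√(4M²+3T²) = √(4×(2.540×10^7)² + 3×(1.220×10^7)²) = 5.502×10^7 N·mm.
d³ = 16×5.502×10^7/(π×86.19) = 3.251×10^6 mm³.
d = 148.1 mm.

d = 148 mm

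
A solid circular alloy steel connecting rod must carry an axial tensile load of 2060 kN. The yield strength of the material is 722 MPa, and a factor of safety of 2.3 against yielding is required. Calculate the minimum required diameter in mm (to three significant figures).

Allowable stress σ_allow = 722/2.3 = 313.9 MPa.
Required area A = F/σ_allow = 2060000/313.9 = 6562 mm².
A = πd²/4 → d = √(4A/π) = 91.41 mm.

d = 91.4 mm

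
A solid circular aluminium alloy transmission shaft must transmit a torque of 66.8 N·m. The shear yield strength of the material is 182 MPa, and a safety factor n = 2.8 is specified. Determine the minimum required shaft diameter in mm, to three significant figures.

d = 17.4 mm

Allowable shear stress τ_allow = 182/2.8 = 65.00 MPa.
For a solid shaft τ = 16T/(πd³), so d³ = 16T/(π τ_allow) = 16×66800/(π×65.00) = 5234 mm³.
d = (5234)^(1/3) = 17.36 mm.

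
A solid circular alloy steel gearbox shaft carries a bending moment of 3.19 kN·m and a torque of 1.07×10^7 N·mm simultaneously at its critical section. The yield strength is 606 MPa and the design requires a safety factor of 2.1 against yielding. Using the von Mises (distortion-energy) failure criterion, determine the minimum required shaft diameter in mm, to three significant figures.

d = 70.2 mm

σ_allow = σ_y/n = 606/2.1 = 288.6 MPa.
For a solid shaft σ_b = 32M/(πd³) and τ = 16T/(πd³), so the von Mises stress is σ' = (16/πd³)·√(4M²+3T²).
√(4M²+3T²) = √(4×(3.190×10^6)² + 3×(1.070×10^7)²) = 1.960×10^7 N·mm.
d³ = 16×1.960×10^7/(π×288.6) = 345900 mm³.
d = 70.20 mm.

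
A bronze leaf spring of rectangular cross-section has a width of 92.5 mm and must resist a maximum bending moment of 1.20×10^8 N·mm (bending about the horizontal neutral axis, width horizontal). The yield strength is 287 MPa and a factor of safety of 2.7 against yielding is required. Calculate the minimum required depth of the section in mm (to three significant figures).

σ_allow = 287/2.7 = 106.3 MPa.
For a rectangular section σ = 6M/(bh²), so h² = 6M/(b σ_allow) = 6×1.2000×10^8/(92.5×106.3) = 73230 mm².
h = 270.6 mm.

h = 271 mm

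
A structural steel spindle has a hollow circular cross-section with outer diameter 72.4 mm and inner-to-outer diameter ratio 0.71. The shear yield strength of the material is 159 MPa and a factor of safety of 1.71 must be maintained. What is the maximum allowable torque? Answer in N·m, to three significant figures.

T_allow = 5170 N·m

τ_allow = 159/1.71 = 92.98 MPa.
For a hollow shaft T_allow = τ_allow·πd_o³(1−k⁴)/16 with 1−k⁴ = 0.7459, so πd_o³(1−k⁴)/16 = 55580 mm³.
T_allow = 92.98×55580 = 5.168×10^6 N·mm = 5168 N·m.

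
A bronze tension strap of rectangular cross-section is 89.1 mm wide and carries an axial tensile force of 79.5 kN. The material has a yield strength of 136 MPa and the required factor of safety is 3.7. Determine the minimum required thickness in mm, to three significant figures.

σ_allow = 136/3.7 = 36.76 MPa.
Required area A = F/σ_allow = 79500/36.76 = 2163 mm².
t = A/w = 2163/89.1 = 24.27 mm.

t = 24.3 mm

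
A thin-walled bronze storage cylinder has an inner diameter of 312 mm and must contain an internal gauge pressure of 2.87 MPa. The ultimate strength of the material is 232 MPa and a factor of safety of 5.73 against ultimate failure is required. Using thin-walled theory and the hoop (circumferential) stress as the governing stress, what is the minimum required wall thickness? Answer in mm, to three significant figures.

t = 11.1 mm

σ_allow = 232/5.73 = 40.49 MPa.
Hoop stress σ_h = pD/(2t), so t = pD/(2σ_allow) = 2.87×312/(2×40.49) = 11.06 mm.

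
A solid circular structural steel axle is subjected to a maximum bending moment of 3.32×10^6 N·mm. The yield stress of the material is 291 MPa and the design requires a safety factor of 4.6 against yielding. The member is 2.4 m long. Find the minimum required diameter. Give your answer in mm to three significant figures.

d = 81.2 mm

σ_allow = 291/4.6 = 63.26 MPa.
For a solid circular section σ = 32M/(πd³), so d³ = 32M/(π σ_allow) = 32×3320000/(π×63.26) = 534600 mm³.
d = 81.16 mm.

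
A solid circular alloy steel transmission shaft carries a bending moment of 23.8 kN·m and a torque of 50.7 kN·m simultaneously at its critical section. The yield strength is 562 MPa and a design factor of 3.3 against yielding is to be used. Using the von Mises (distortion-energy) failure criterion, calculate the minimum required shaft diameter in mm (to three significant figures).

σ_allow = σ_y/n = 562/3.3 = 170.3 MPa.
For a solid shaft σ_b = 32M/(πd³) and τ = 16T/(πd³), so the von Mises stress is σ' = (16/πd³)·√(4M²+3T²).
√(4M²+3T²) = √(4×(2.380×10^7)² + 3×(5.070×10^7)²) = 9.989×10^7 N·mm.
d³ = 16×9.989×10^7/(π×170.3) = 2.987×10^6 mm³.
d = 144.0 mm.

d = 144 mm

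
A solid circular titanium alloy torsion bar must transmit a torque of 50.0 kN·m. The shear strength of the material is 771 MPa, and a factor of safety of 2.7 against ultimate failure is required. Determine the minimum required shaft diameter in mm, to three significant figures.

Allowable shear stress τ_allow = 771/2.7 = 285.6 MPa.
For a solid shaft τ = 16T/(πd³), so d³ = 16T/(π τ_allow) = 16×5.0000×10^7/(π×285.6) = 891800 mm³.
d = (891800)^(1/3) = 96.25 mm.

d = 96.3 mm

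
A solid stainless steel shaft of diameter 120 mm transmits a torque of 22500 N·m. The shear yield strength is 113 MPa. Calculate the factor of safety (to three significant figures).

n = 1.70

τ = 16T/(πd³) = 16×2.2500×10^7/(π×120³) = 66.31 MPa.
n = τ_limit/τ = 113/66.31 = 1.704.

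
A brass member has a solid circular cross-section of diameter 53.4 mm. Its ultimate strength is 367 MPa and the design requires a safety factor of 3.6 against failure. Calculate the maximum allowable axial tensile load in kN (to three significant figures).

σ_allow = 367/3.6 = 101.9 MPa.
A = πd²/4 = π×53.4²/4 = 2240 mm².
F_allow = σ_allow × A = 101.9×2240 = 228300 N.

F_allow = 228 kN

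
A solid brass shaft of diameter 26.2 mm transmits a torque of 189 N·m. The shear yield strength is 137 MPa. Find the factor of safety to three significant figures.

τ = 16T/(πd³) = 16×189000/(π×26.2³) = 53.52 MPa.
n = τ_limit/τ = 137/53.52 = 2.560.

n = 2.56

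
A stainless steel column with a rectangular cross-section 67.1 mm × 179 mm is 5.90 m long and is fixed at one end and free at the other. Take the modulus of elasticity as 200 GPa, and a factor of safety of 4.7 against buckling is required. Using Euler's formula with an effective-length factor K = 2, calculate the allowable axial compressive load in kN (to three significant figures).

P_allow = 13.6 kN

Buckling occurs about the weak axis: I_min = h·b³/12 = 179×67.1³/12 = 4.506×10^6 mm⁴ (b = 67.1 mm is the smaller dimension).
Effective length L_e = KL = 2×5.90 m = 11800 mm.
Euler critical load P_cr = π²EI/L_e² = π²×200000×4.506×10^6/11800² = 63890 N.
P_allow = P_cr/n = 63890/4.7 = 13590 N.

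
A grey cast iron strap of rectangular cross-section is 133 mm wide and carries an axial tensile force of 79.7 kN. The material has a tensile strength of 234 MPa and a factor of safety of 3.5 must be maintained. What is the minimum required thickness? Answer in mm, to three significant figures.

t = 8.96 mm

σ_allow = 234/3.5 = 66.86 MPa.
Required area A = F/σ_allow = 79700/66.86 = 1192 mm².
t = A/w = 1192/133 = 8.963 mm.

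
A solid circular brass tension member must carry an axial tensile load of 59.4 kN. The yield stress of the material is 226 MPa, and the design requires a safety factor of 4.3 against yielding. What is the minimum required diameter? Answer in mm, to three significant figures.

Allowable stress σ_allow = 226/4.3 = 52.56 MPa.
Required area A = F/σ_allow = 59400/52.56 = 1130 mm².
A = πd²/4 → d = √(4A/π) = 37.93 mm.

d = 37.9 mm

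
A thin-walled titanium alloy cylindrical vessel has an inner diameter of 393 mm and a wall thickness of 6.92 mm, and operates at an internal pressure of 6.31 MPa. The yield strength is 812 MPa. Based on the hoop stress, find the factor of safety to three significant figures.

σ_h = pD/(2t) = 6.31×393/(2×6.92) = 179.2 MPa.
n = 812/179.2 = 4.532.

n = 4.53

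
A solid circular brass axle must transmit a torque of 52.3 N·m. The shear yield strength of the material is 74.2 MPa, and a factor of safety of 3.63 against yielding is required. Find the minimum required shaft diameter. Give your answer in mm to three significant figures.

Allowable shear stress τ_allow = 74.2/3.63 = 20.44 MPa.
For a solid shaft τ = 16T/(πd³), so d³ = 16T/(π τ_allow) = 16×52300/(π×20.44) = 13030 mm³.
d = (13030)^(1/3) = 23.53 mm.

d = 23.5 mm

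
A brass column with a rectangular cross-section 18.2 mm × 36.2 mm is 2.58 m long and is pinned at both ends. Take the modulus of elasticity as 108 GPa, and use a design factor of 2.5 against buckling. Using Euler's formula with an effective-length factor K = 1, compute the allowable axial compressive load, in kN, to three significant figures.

P_allow = 1.16 kN

Buckling occurs about the weak axis: I_min = h·b³/12 = 36.2×18.2³/12 = 18190 mm⁴ (b = 18.2 mm is the smaller dimension).
Effective length L_e = KL = 1×2.58 m = 2580 mm.
Euler critical load P_cr = π²EI/L_e² = π²×108000×18190/2580² = 2912 N.
P_allow = P_cr/n = 2912/2.5 = 1165 N.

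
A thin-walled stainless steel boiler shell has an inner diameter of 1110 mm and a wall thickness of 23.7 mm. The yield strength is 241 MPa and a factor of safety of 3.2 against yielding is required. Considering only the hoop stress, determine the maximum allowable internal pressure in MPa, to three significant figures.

σ_allow = 241/3.2 = 75.31 MPa.
σ_h = pD/(2t) → p_allow = 2σ_allow t/D = 2×75.31×23.7/1110 = 3.216 MPa.

p_allow = 3.22 MPa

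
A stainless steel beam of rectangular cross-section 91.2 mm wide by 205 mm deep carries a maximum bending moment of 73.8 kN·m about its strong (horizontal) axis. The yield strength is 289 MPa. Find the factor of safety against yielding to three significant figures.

n = 2.50

Section modulus S = bh²/6 = 91.2×205²/6 = 638800 mm³.
σ = M/S = 7.3800×10^7/638800 = 115.5 MPa.
n = 289/115.5 = 2.501.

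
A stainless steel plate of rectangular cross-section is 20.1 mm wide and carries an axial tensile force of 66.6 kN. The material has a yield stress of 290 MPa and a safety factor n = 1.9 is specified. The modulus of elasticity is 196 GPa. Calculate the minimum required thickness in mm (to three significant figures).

σ_allow = 290/1.9 = 152.6 MPa.
Required area A = F/σ_allow = 66600/152.6 = 436.3 mm².
t = A/w = 436.3/20.1 = 21.71 mm.

t = 21.7 mm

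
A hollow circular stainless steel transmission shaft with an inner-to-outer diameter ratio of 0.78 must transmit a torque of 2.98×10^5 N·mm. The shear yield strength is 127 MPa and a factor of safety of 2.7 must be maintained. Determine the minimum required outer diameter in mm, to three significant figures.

d_o = 37.1 mm

τ_allow = 127/2.7 = 47.04 MPa.
For a hollow shaft τ = 16T/[πd_o³(1−k⁴)] with k = 0.78, so 1−k⁴ = 0.6298.
d_o³ = 16T/[π τ_allow (1−k⁴)] = 16×298000/(π×47.04×0.6298) = 51230 mm³.
d_o = 37.14 mm.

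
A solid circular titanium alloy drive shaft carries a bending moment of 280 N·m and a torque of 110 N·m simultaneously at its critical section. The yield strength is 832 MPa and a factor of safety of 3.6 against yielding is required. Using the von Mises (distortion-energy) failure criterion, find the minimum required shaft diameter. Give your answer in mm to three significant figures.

d = 23.5 mm

σ_allow = σ_y/n = 832/3.6 = 231.1 MPa.
For a solid shaft σ_b = 32M/(πd³) and τ = 16T/(πd³), so the von Mises stress is σ' = (16/πd³)·√(4M²+3T²).
√(4M²+3T²) = √(4×(280000)² + 3×(110000)²) = 591500 N·mm.
d³ = 16×591500/(π×231.1) = 13040 mm³.
d = 23.53 mm.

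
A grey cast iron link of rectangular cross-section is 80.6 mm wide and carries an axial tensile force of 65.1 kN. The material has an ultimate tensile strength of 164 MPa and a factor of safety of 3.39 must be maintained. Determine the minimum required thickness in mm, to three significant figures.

σ_allow = 164/3.39 = 48.38 MPa.
Required area A = F/σ_allow = 65100/48.38 = 1346 mm².
t = A/w = 1346/80.6 = 16.70 mm.

t = 16.7 mm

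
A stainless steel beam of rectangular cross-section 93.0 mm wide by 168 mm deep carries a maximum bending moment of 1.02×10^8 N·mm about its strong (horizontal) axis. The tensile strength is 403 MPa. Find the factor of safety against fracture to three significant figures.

n = 1.73

Section modulus S = bh²/6 = 93.0×168²/6 = 437500 mm³.
σ = M/S = 1.0200×10^8/437500 = 233.2 MPa.
n = 403/233.2 = 1.728.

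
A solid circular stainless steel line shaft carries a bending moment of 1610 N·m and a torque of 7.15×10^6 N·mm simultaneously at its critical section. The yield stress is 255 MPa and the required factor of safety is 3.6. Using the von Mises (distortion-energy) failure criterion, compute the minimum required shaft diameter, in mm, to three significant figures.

d = 97.3 mm

σ_allow = σ_y/n = 255/3.6 = 70.83 MPa.
For a solid shaft σ_b = 32M/(πd³) and τ = 16T/(πd³), so the von Mises stress is σ' = (16/πd³)·√(4M²+3T²).
√(4M²+3T²) = √(4×(1.610×10^6)² + 3×(7.150×10^6)²) = 1.280×10^7 N·mm.
d³ = 16×1.280×10^7/(π×70.83) = 920000 mm³.
d = 97.26 mm.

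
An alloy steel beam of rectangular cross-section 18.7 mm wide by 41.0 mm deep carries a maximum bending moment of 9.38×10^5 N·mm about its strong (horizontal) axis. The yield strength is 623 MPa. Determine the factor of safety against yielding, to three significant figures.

n = 3.48

Section modulus S = bh²/6 = 18.7×41.0²/6 = 5239 mm³.
σ = M/S = 938000/5239 = 179.0 MPa.
n = 623/179.0 = 3.480.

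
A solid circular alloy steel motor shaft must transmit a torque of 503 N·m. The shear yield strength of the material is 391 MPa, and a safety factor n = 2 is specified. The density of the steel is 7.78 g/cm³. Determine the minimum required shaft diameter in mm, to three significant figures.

d = 23.6 mm

Allowable shear stress τ_allow = 391/2 = 195.5 MPa.
For a solid shaft τ = 16T/(πd³), so d³ = 16T/(π τ_allow) = 16×503000/(π×195.5) = 13100 mm³.
d = (13100)^(1/3) = 23.58 mm.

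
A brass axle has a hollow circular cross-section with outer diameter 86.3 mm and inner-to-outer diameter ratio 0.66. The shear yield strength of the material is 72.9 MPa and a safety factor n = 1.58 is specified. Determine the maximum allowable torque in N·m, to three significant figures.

T_allow = 4720 N·m

τ_allow = 72.9/1.58 = 46.14 MPa.
For a hollow shaft T_allow = τ_allow·πd_o³(1−k⁴)/16 with 1−k⁴ = 0.8103, so πd_o³(1−k⁴)/16 = 102300 mm³.
T_allow = 46.14×102300 = 4.718×10^6 N·mm = 4718 N·m.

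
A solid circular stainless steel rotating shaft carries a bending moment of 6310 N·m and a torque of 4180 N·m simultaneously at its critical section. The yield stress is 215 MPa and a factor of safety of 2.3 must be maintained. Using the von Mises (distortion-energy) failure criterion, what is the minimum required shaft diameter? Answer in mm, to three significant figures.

d = 92.5 mm

σ_allow = σ_y/n = 215/2.3 = 93.48 MPa.
For a solid shaft σ_b = 32M/(πd³) and τ = 16T/(πd³), so the von Mises stress is σ' = (16/πd³)·√(4M²+3T²).
√(4M²+3T²) = √(4×(6.310×10^6)² + 3×(4.180×10^6)²) = 1.455×10^7 N·mm.
d³ = 16×1.455×10^7/(π×93.48) = 792700 mm³.
d = 92.55 mm.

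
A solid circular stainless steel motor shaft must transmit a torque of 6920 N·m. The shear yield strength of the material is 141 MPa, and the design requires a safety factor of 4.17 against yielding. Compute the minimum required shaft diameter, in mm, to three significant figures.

d = 101 mm

Allowable shear stress τ_allow = 141/4.17 = 33.81 MPa.
For a solid shaft τ = 16T/(πd³), so d³ = 16T/(π τ_allow) = 16×6920000/(π×33.81) = 1.042×10^6 mm³.
d = (1.042×10^6)^(1/3) = 101.4 mm.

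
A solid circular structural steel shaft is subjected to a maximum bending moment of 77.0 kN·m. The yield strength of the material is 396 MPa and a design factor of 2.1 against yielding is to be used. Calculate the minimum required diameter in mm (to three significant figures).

σ_allow = 396/2.1 = 188.6 MPa.
For a solid circular section σ = 32M/(πd³), so d³ = 32M/(π σ_allow) = 32×7.7000×10^7/(π×188.6) = 4.159×10^6 mm³.
d = 160.8 mm.

d = 161 mm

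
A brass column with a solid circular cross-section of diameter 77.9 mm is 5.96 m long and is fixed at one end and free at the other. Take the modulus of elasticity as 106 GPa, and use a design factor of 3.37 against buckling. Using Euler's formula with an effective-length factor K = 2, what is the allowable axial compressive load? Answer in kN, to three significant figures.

I = πd⁴/64 = π×77.9⁴/64 = 1.808×10^6 mm⁴.
Effective length L_e = KL = 2×5.96 m = 11920 mm.
Euler critical load P_cr = π²EI/L_e² = π²×106000×1.808×10^6/11920² = 13310 N.
P_allow = P_cr/n = 13310/3.37 = 3950 N.

P_allow = 3.95 kN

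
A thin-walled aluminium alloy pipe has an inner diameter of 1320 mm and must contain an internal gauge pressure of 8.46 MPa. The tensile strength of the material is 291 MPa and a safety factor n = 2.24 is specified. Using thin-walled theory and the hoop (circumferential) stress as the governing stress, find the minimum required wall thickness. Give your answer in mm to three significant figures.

t = 43.0 mm

σ_allow = 291/2.24 = 129.9 MPa.
Hoop stress σ_h = pD/(2t), so t = pD/(2σ_allow) = 8.46×1320/(2×129.9) = 42.98 mm.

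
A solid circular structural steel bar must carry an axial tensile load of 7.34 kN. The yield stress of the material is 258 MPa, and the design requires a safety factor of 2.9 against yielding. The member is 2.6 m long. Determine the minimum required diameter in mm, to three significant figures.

Allowable stress σ_allow = 258/2.9 = 88.97 MPa.
Required area A = F/σ_allow = 7340.0/88.97 = 82.50 mm².
A = πd²/4 → d = √(4A/π) = 10.25 mm.

d = 10.2 mm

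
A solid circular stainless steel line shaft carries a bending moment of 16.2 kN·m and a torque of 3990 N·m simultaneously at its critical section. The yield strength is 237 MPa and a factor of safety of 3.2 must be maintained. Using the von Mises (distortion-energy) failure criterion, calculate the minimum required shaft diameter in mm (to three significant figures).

σ_allow = σ_y/n = 237/3.2 = 74.06 MPa.
For a solid shaft σ_b = 32M/(πd³) and τ = 16T/(πd³), so the von Mises stress is σ' = (16/πd³)·√(4M²+3T²).
√(4M²+3T²) = √(4×(1.620×10^7)² + 3×(3.990×10^6)²) = 3.313×10^7 N·mm.
d³ = 16×3.313×10^7/(π×74.06) = 2.278×10^6 mm³.
d = 131.6 mm.

d = 132 mm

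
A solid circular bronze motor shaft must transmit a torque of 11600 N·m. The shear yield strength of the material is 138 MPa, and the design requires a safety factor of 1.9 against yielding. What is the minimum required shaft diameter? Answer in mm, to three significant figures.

Allowable shear stress τ_allow = 138/1.9 = 72.63 MPa.
For a solid shaft τ = 16T/(πd³), so d³ = 16T/(π τ_allow) = 16×1.1600×10^7/(π×72.63) = 813400 mm³.
d = (813400)^(1/3) = 93.35 mm.

d = 93.3 mm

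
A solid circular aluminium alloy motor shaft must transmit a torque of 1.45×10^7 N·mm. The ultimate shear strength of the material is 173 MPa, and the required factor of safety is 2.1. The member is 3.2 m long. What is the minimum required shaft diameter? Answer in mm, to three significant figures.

d = 96.4 mm

Allowable shear stress τ_allow = 173/2.1 = 82.38 MPa.
For a solid shaft τ = 16T/(πd³), so d³ = 16T/(π τ_allow) = 16×1.4500×10^7/(π×82.38) = 896400 mm³.
d = (896400)^(1/3) = 96.42 mm.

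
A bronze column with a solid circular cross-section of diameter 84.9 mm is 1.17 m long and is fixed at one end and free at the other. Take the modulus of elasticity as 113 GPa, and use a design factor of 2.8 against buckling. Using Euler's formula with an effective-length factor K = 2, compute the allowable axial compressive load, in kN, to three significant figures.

I = πd⁴/64 = π×84.9⁴/64 = 2.550×10^6 mm⁴.
Effective length L_e = KL = 2×1.17 m = 2340 mm.
Euler critical load P_cr = π²EI/L_e² = π²×113000×2.550×10^6/2340² = 519500 N.
P_allow = P_cr/n = 519500/2.8 = 185500 N.

P_allow = 186 kN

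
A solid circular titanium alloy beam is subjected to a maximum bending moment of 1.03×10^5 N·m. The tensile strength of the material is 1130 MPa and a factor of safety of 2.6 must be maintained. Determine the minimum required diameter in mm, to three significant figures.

σ_allow = 1130/2.6 = 434.6 MPa.
For a solid circular section σ = 32M/(πd³), so d³ = 32M/(π σ_allow) = 32×1.0300×10^8/(π×434.6) = 2.414×10^6 mm³.
d = 134.1 mm.

d = 134 mm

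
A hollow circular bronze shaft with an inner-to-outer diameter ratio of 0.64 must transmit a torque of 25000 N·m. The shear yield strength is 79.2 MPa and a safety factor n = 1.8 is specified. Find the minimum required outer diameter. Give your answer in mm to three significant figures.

d_o = 151 mm

τ_allow = 79.2/1.8 = 44.00 MPa.
For a hollow shaft τ = 16T/[πd_o³(1−k⁴)] with k = 0.64, so 1−k⁴ = 0.8322.
d_o³ = 16T/[π τ_allow (1−k⁴)] = 16×2.5000×10^7/(π×44.00×0.8322) = 3.477×10^6 mm³.
d_o = 151.5 mm.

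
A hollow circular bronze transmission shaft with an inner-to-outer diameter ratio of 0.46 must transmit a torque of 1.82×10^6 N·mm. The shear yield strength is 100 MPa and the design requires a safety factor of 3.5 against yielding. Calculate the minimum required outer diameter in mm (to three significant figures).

d_o = 69.8 mm

τ_allow = 100/3.5 = 28.57 MPa.
For a hollow shaft τ = 16T/[πd_o³(1−k⁴)] with k = 0.46, so 1−k⁴ = 0.9552.
d_o³ = 16T/[π τ_allow (1−k⁴)] = 16×1820000/(π×28.57×0.9552) = 339600 mm³.
d_o = 69.77 mm.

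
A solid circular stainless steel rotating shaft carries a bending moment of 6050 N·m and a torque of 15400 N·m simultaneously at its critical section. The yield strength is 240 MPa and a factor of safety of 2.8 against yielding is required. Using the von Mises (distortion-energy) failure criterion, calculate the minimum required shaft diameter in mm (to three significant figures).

d = 120 mm

σ_allow = σ_y/n = 240/2.8 = 85.71 MPa.
For a solid shaft σ_b = 32M/(πd³) and τ = 16T/(πd³), so the von Mises stress is σ' = (16/πd³)·√(4M²+3T²).
√(4M²+3T²) = √(4×(6.050×10^6)² + 3×(1.540×10^7)²) = 2.929×10^7 N·mm.
d³ = 16×2.929×10^7/(π×85.71) = 1.740×10^6 mm³.
d = 120.3 mm.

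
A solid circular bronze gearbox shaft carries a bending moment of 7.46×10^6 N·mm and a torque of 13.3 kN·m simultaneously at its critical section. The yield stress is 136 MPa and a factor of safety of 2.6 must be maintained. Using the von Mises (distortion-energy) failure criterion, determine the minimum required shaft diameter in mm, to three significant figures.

d = 139 mm

σ_allow = σ_y/n = 136/2.6 = 52.31 MPa.
For a solid shaft σ_b = 32M/(πd³) and τ = 16T/(πd³), so the von Mises stress is σ' = (16/πd³)·√(4M²+3T²).
√(4M²+3T²) = √(4×(7.460×10^6)² + 3×(1.330×10^7)²) = 2.745×10^7 N·mm.
d³ = 16×2.745×10^7/(π×52.31) = 2.672×10^6 mm³.
d = 138.8 mm.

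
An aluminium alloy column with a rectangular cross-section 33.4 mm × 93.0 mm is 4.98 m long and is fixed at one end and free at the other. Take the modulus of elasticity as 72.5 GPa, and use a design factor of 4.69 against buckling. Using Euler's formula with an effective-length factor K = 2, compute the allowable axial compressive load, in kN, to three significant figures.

Buckling occurs about the weak axis: I_min = h·b³/12 = 93.0×33.4³/12 = 288800 mm⁴ (b = 33.4 mm is the smaller dimension).
Effective length L_e = KL = 2×4.98 m = 9960 mm.
Euler critical load P_cr = π²EI/L_e² = π²×72500×288800/9960² = 2083 N.
P_allow = P_cr/n = 2083/4.69 = 444.1 N.

P_allow = 0.444 kN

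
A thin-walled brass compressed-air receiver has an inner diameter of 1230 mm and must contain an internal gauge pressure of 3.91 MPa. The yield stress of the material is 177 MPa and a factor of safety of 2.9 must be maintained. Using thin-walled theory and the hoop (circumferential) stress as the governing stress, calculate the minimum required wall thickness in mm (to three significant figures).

σ_allow = 177/2.9 = 61.03 MPa.
Hoop stress σ_h = pD/(2t), so t = pD/(2σ_allow) = 3.91×1230/(2×61.03) = 39.40 mm.

t = 39.4 mm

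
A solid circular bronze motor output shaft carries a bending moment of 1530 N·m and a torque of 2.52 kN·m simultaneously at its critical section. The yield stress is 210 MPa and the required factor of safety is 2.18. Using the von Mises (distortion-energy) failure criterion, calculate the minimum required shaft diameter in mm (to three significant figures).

d = 65.6 mm

σ_allow = σ_y/n = 210/2.18 = 96.33 MPa.
For a solid shaft σ_b = 32M/(πd³) and τ = 16T/(πd³), so the von Mises stress is σ' = (16/πd³)·√(4M²+3T²).
√(4M²+3T²) = √(4×(1.530×10^6)² + 3×(2.520×10^6)²) = 5.331×10^6 N·mm.
d³ = 16×5.331×10^6/(π×96.33) = 281800 mm³.
d = 65.56 mm.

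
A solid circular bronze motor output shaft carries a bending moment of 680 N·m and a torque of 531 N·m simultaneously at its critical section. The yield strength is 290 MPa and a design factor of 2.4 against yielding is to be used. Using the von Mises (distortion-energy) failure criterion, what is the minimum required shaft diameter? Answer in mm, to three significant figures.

d = 41.1 mm

σ_allow = σ_y/n = 290/2.4 = 120.8 MPa.
For a solid shaft σ_b = 32M/(πd³) and τ = 16T/(πd³), so the von Mises stress is σ' = (16/πd³)·√(4M²+3T²).
√(4M²+3T²) = √(4×(680000)² + 3×(531000)²) = 1.642×10^6 N·mm.
d³ = 16×1.642×10^6/(π×120.8) = 69200 mm³.
d = 41.06 mm.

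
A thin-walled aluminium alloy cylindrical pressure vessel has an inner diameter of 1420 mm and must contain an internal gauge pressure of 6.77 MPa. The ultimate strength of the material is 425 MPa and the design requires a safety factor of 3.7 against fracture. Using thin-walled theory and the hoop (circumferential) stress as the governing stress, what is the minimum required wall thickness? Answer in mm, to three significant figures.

t = 41.8 mm

σ_allow = 425/3.7 = 114.9 MPa.
Hoop stress σ_h = pD/(2t), so t = pD/(2σ_allow) = 6.77×1420/(2×114.9) = 41.85 mm.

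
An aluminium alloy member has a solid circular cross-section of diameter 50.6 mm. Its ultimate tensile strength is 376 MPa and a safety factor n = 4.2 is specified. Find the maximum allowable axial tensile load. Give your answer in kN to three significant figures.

σ_allow = 376/4.2 = 89.52 MPa.
A = πd²/4 = π×50.6²/4 = 2011 mm².
F_allow = σ_allow × A = 89.52×2011 = 180000 N.

F_allow = 180 kN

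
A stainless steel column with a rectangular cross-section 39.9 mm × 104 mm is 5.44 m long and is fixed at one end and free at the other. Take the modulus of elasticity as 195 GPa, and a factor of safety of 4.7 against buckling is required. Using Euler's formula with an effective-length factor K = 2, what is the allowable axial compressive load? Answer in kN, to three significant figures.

P_allow = 1.90 kN

Buckling occurs about the weak axis: I_min = h·b³/12 = 104×39.9³/12 = 550500 mm⁴ (b = 39.9 mm is the smaller dimension).
Effective length L_e = KL = 2×5.44 m = 10880 mm.
Euler critical load P_cr = π²EI/L_e² = π²×195000×550500/10880² = 8951 N.
P_allow = P_cr/n = 8951/4.7 = 1904 N.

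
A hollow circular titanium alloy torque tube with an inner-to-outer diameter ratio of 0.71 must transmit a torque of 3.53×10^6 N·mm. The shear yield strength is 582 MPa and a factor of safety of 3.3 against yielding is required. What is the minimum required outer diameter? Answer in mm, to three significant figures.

d_o = 51.5 mm

τ_allow = 582/3.3 = 176.4 MPa.
For a hollow shaft τ = 16T/[πd_o³(1−k⁴)] with k = 0.71, so 1−k⁴ = 0.7459.
d_o³ = 16T/[π τ_allow (1−k⁴)] = 16×3530000/(π×176.4×0.7459) = 136700 mm³.
d_o = 51.51 mm.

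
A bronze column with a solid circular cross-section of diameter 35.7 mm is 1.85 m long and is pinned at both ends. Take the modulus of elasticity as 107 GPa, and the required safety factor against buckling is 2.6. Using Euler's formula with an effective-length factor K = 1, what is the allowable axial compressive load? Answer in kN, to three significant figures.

P_allow = 9.46 kN

I = πd⁴/64 = π×35.7⁴/64 = 79730 mm⁴.
Effective length L_e = KL = 1×1.85 m = 1850 mm.
Euler critical load P_cr = π²EI/L_e² = π²×107000×79730/1850² = 24600 N.
P_allow = P_cr/n = 24600/2.6 = 9463 N.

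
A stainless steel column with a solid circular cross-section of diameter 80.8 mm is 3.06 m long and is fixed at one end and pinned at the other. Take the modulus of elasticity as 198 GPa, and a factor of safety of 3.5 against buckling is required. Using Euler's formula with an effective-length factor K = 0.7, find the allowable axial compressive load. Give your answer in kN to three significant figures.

P_allow = 255 kN

I = πd⁴/64 = π×80.8⁴/64 = 2.092×10^6 mm⁴.
Effective length L_e = KL = 0.7×3.06 m = 2142 mm.
Euler critical load P_cr = π²EI/L_e² = π²×198000×2.092×10^6/2142² = 891100 N.
P_allow = P_cr/n = 891100/3.5 = 254600 N.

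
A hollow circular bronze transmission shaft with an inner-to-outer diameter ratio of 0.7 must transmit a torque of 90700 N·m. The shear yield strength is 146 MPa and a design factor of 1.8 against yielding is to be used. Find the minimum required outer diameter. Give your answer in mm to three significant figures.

τ_allow = 146/1.8 = 81.11 MPa.
For a hollow shaft τ = 16T/[πd_o³(1−k⁴)] with k = 0.7, so 1−k⁴ = 0.7599.
d_o³ = 16T/[π τ_allow (1−k⁴)] = 16×9.0700×10^7/(π×81.11×0.7599) = 7.494×10^6 mm³.
d_o = 195.7 mm.

d_o = 196 mm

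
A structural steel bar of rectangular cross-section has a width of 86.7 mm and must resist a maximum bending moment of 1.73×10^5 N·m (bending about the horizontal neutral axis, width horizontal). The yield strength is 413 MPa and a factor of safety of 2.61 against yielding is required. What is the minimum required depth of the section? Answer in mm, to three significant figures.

h = 275 mm

σ_allow = 413/2.61 = 158.2 MPa.
For a rectangular section σ = 6M/(bh²), so h² = 6M/(b σ_allow) = 6×1.7300×10^8/(86.7×158.2) = 75660 mm².
h = 275.1 mm.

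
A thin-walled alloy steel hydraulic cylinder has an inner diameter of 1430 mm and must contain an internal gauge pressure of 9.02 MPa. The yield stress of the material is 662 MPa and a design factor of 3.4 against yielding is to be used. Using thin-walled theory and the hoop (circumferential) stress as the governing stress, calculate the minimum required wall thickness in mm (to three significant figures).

t = 33.1 mm

σ_allow = 662/3.4 = 194.7 MPa.
Hoop stress σ_h = pD/(2t), so t = pD/(2σ_allow) = 9.02×1430/(2×194.7) = 33.12 mm.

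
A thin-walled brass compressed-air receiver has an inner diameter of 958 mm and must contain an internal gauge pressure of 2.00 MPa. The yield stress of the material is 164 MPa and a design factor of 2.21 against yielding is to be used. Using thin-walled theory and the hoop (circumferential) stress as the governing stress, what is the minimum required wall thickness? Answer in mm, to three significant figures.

σ_allow = 164/2.21 = 74.21 MPa.
Hoop stress σ_h = pD/(2t), so t = pD/(2σ_allow) = 2.00×958/(2×74.21) = 12.91 mm.

t = 12.9 mm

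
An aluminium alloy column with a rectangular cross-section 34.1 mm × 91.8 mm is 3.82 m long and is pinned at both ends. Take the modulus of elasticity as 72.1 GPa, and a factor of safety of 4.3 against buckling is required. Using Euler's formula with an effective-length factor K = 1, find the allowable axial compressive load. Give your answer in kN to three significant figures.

P_allow = 3.44 kN

Buckling occurs about the weak axis: I_min = h·b³/12 = 91.8×34.1³/12 = 303300 mm⁴ (b = 34.1 mm is the smaller dimension).
Effective length L_e = KL = 1×3.82 m = 3820 mm.
Euler critical load P_cr = π²EI/L_e² = π²×72100×303300/3820² = 14790 N.
P_allow = P_cr/n = 14790/4.3 = 3440 N.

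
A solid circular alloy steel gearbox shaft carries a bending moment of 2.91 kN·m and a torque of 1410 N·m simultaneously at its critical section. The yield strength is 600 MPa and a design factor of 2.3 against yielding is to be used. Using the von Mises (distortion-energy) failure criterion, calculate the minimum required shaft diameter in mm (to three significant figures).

d = 49.8 mm

σ_allow = σ_y/n = 600/2.3 = 260.9 MPa.
For a solid shaft σ_b = 32M/(πd³) and τ = 16T/(πd³), so the von Mises stress is σ' = (16/πd³)·√(4M²+3T²).
√(4M²+3T²) = √(4×(2.910×10^6)² + 3×(1.410×10^6)²) = 6.312×10^6 N·mm.
d³ = 16×6.312×10^6/(π×260.9) = 123200 mm³.
d = 49.76 mm.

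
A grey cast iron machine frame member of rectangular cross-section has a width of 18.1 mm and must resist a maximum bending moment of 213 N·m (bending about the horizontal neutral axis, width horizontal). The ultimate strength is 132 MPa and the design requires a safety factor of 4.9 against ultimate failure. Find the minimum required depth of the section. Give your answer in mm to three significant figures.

h = 51.2 mm

σ_allow = 132/4.9 = 26.94 MPa.
For a rectangular section σ = 6M/(bh²), so h² = 6M/(b σ_allow) = 6×213000/(18.1×26.94) = 2621 mm².
h = 51.20 mm.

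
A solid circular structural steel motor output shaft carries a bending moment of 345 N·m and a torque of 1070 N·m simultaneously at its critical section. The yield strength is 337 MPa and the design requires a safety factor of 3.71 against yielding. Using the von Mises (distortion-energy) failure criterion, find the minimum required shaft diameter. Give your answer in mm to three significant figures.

σ_allow = σ_y/n = 337/3.71 = 90.84 MPa.
For a solid shaft σ_b = 32M/(πd³) and τ = 16T/(πd³), so the von Mises stress is σ' = (16/πd³)·√(4M²+3T²).
√(4M²+3T²) = √(4×(345000)² + 3×(1.070×10^6)²) = 1.978×10^6 N·mm.
d³ = 16×1.978×10^6/(π×90.84) = 110900 mm³.
d = 48.04 mm.

d = 48.0 mm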